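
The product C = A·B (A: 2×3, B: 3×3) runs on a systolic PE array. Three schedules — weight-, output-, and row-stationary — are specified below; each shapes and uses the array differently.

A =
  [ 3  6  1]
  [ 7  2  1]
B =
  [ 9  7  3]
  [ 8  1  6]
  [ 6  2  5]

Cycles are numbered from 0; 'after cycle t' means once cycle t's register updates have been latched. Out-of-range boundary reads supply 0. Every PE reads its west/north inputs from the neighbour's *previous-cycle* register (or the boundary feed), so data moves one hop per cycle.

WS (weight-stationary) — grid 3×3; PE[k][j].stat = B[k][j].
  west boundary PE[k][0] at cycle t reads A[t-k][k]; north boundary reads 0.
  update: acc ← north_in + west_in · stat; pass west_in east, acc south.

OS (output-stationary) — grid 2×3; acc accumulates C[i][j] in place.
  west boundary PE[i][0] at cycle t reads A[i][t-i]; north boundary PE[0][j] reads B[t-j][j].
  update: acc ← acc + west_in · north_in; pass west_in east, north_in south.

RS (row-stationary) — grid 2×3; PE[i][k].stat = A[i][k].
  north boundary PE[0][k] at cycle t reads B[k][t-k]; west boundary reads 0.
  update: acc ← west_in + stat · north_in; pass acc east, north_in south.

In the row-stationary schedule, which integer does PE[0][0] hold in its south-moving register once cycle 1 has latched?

RS (2×3). Following PE[0][0] plus its west/north inputs:
  [0] (0,0) acc=27 (h:27 v:9)
  [1] (0,0) acc=21 (h:21 v:7)

register = 7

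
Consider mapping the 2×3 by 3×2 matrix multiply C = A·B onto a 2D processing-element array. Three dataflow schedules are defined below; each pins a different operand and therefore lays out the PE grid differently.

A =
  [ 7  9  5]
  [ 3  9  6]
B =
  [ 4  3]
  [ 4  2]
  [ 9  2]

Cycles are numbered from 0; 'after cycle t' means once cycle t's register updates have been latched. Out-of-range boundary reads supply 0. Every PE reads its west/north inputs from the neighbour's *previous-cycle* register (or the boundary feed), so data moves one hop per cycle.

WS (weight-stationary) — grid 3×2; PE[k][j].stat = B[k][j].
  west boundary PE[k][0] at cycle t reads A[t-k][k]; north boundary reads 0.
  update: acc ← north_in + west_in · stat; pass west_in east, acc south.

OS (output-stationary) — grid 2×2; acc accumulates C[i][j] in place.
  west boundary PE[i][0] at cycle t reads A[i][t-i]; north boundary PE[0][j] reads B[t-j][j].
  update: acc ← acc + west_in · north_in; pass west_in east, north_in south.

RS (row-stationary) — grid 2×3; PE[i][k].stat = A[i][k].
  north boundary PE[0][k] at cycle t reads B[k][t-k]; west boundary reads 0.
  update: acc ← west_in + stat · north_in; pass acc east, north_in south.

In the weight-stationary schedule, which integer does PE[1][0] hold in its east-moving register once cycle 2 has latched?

Tracing WS — 3×2 array, target PE[1][0]:
  @0  [0,0]  acc 28  |  →7  ↓28
  @0  [1,0]  acc 0  |  →0  ↓0
  @1  [0,0]  acc 12  |  →3  ↓12
  @1  [1,0]  acc 64  |  →9  ↓64
  @2  [0,0]  acc 0  |  →0  ↓0
  @2  [1,0]  acc 48  |  →9  ↓48

register = 9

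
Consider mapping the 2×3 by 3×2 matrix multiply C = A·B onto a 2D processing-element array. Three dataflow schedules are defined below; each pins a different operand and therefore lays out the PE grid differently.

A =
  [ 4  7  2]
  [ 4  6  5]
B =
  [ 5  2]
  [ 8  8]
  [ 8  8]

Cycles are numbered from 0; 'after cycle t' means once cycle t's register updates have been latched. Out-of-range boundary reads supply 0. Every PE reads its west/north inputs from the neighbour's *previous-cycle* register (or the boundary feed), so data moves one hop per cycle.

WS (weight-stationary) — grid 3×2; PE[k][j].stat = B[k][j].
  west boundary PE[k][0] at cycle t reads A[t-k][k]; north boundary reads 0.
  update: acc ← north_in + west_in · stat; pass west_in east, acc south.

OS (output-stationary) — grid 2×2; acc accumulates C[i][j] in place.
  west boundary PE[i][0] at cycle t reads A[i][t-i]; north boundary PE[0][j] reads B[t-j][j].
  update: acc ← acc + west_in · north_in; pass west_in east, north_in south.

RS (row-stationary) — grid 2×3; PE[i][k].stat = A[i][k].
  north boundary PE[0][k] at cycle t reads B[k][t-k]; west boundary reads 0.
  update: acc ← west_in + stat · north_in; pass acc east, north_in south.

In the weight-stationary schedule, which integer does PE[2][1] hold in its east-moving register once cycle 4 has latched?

WS 3×2: PE[2][1] cycle-by-cycle (with neighbour feeds):
  c0 r1c1: 0 / 0 / 0
  c0 r2c0: 0 / 0 / 0
  c0 r2c1: 0 / 0 / 0
  c1 r1c1: 0 / 0 / 0
  c1 r2c0: 0 / 0 / 0
  c1 r2c1: 0 / 0 / 0
  c2 r1c1: 64 / 7 / 64
  c2 r2c0: 92 / 2 / 92
  c2 r2c1: 0 / 0 / 0
  c3 r1c1: 56 / 6 / 56
  c3 r2c0: 108 / 5 / 108
  c3 r2c1: 80 / 2 / 80
  c4 r1c1: 0 / 0 / 0
  c4 r2c0: 0 / 0 / 0
  c4 r2c1: 96 / 5 / 96

register = 5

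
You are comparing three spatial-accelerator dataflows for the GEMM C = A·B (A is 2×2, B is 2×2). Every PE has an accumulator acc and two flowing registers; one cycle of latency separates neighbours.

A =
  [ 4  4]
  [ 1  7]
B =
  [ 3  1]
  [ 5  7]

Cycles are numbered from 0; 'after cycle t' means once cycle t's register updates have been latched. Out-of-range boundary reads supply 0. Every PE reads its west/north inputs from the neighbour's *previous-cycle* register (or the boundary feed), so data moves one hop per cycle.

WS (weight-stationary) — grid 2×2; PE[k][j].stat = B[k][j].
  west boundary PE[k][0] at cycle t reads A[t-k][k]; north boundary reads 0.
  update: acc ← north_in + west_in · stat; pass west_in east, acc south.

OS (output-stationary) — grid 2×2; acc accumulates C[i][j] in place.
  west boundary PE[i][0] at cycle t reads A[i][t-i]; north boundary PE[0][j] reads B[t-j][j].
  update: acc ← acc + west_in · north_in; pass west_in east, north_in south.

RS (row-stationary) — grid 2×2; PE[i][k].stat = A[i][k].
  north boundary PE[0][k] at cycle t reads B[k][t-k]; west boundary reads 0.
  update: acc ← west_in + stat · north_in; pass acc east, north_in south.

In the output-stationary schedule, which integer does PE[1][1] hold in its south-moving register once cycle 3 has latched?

register = 7

OS (2×2). Following PE[1][1] plus its west/north inputs:
  cycle 0: PE[0][1] → acc 0, east 0, south 0
  cycle 0: PE[1][0] → acc 0, east 0, south 0
  cycle 0: PE[1][1] → acc 0, east 0, south 0
  cycle 1: PE[0][1] → acc 4, east 4, south 1
  cycle 1: PE[1][0] → acc 3, east 1, south 3
  cycle 1: PE[1][1] → acc 0, east 0, south 0
  cycle 2: PE[0][1] → acc 32, east 4, south 7
  cycle 2: PE[1][0] → acc 38, east 7, south 5
  cycle 2: PE[1][1] → acc 1, east 1, south 1
  cycle 3: PE[0][1] → acc 32, east 0, south 0
  cycle 3: PE[1][0] → acc 38, east 0, south 0
  cycle 3: PE[1][1] → acc 50, east 7, south 7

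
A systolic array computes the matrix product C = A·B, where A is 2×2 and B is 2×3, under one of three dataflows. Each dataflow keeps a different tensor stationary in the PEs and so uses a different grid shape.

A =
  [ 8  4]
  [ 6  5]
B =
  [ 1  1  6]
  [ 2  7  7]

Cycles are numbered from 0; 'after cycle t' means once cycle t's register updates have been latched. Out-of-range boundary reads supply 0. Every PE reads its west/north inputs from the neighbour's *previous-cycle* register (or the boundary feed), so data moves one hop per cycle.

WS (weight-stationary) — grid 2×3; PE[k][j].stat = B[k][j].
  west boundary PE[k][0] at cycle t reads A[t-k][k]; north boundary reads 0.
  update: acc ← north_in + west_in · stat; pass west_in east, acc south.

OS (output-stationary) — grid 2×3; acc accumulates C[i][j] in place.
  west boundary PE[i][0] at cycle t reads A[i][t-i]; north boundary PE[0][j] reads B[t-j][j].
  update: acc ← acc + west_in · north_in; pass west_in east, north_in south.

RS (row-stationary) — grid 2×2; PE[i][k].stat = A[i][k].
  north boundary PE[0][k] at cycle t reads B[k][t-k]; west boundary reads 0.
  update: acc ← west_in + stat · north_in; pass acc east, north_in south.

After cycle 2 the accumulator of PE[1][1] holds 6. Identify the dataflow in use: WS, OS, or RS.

dataflow = OS

WS [2×3] PE[1][1] across cycles:
  step 0 · PE1,1: acc=0; fwd→0 fwd↓0
  step 1 · PE1,1: acc=0; fwd→0 fwd↓0
  step 2 · PE1,1: acc=36; fwd→4 fwd↓36
OS [2×3] PE[1][1] across cycles:
  step 0 · PE1,1: acc=0; fwd→0 fwd↓0
  step 1 · PE1,1: acc=0; fwd→0 fwd↓0
  step 2 · PE1,1: acc=6; fwd→6 fwd↓1
RS [2×2] PE[1][1] across cycles:
  step 0 · PE1,1: acc=0; fwd→0 fwd↓0
  step 1 · PE1,1: acc=0; fwd→0 fwd↓0
  step 2 · PE1,1: acc=16; fwd→16 fwd↓2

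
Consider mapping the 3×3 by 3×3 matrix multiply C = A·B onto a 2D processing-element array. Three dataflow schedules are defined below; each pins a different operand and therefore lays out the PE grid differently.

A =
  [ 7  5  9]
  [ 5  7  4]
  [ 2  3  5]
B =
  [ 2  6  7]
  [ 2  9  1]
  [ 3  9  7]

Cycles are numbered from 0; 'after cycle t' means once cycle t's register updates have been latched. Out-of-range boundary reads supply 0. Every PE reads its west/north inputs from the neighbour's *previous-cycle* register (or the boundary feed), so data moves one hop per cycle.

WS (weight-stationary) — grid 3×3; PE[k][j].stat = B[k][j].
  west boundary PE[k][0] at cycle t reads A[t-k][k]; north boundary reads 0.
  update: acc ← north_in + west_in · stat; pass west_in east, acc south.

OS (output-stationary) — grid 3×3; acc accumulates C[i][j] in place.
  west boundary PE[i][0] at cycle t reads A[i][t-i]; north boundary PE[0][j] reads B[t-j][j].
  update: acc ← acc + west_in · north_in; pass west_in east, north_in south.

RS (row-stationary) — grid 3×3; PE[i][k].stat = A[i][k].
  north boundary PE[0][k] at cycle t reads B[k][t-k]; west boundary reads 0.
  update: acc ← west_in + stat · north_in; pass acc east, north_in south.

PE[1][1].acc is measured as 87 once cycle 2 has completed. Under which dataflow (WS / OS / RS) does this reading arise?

Under WS (3×3), PE[1][1]:
  @0  [1,1]  acc 0  |  →0  ↓0
  @1  [1,1]  acc 0  |  →0  ↓0
  @2  [1,1]  acc 87  |  →5  ↓87
Under OS (3×3), PE[1][1]:
  @0  [1,1]  acc 0  |  →0  ↓0
  @1  [1,1]  acc 0  |  →0  ↓0
  @2  [1,1]  acc 30  |  →5  ↓6
Under RS (3×3), PE[1][1]:
  @0  [1,1]  acc 0  |  →0  ↓0
  @1  [1,1]  acc 0  |  →0  ↓0
  @2  [1,1]  acc 24  |  →24  ↓2

dataflow = WS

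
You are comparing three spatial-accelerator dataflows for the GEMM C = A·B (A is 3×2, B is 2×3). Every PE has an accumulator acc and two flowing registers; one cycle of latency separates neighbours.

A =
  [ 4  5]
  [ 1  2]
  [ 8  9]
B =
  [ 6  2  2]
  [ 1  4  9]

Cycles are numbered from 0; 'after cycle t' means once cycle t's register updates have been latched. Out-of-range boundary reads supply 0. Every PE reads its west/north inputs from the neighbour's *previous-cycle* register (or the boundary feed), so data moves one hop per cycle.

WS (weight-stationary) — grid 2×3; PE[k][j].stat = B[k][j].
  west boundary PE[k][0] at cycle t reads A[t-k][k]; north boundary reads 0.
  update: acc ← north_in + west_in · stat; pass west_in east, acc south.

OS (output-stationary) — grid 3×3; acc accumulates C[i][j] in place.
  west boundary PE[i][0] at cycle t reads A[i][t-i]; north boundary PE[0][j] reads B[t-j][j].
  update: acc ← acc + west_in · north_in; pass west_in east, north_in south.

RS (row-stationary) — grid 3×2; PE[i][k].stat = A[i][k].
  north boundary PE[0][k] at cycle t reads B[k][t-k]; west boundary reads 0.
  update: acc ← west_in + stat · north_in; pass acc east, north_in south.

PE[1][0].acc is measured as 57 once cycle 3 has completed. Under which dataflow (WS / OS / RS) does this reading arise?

WS [2×3] PE[1][0] across cycles:
  [0] (1,0) acc=0 (h:0 v:0)
  [1] (1,0) acc=29 (h:5 v:29)
  [2] (1,0) acc=8 (h:2 v:8)
  [3] (1,0) acc=57 (h:9 v:57)
OS [3×3] PE[1][0] across cycles:
  [0] (1,0) acc=0 (h:0 v:0)
  [1] (1,0) acc=6 (h:1 v:6)
  [2] (1,0) acc=8 (h:2 v:1)
  [3] (1,0) acc=8 (h:0 v:0)
RS [3×2] PE[1][0] across cycles:
  [0] (1,0) acc=0 (h:0 v:0)
  [1] (1,0) acc=6 (h:6 v:6)
  [2] (1,0) acc=2 (h:2 v:2)
  [3] (1,0) acc=2 (h:2 v:2)

dataflow = WS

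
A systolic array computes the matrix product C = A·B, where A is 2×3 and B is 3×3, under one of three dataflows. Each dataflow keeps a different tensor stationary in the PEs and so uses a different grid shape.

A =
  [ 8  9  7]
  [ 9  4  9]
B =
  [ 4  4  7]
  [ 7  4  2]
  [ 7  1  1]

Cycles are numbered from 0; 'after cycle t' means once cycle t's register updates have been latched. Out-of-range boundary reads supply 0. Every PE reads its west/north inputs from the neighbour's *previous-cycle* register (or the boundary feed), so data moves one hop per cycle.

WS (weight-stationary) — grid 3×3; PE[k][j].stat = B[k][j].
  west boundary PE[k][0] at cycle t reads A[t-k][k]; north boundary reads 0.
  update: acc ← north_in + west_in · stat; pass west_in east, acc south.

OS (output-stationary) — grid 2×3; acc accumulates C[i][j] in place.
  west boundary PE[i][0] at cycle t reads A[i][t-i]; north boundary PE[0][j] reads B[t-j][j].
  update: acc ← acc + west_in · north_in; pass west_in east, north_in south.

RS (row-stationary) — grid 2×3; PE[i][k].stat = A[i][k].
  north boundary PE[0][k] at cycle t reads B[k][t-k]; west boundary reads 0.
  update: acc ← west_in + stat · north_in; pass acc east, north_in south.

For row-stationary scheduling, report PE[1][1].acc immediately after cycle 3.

Tracing RS — 2×3 array, target PE[1][1]:
  step 0 · PE0,1: acc=0; fwd→0 fwd↓0
  step 0 · PE1,0: acc=0; fwd→0 fwd↓0
  step 0 · PE1,1: acc=0; fwd→0 fwd↓0
  step 1 · PE0,1: acc=95; fwd→95 fwd↓7
  step 1 · PE1,0: acc=36; fwd→36 fwd↓4
  step 1 · PE1,1: acc=0; fwd→0 fwd↓0
  step 2 · PE0,1: acc=68; fwd→68 fwd↓4
  step 2 · PE1,0: acc=36; fwd→36 fwd↓4
  step 2 · PE1,1: acc=64; fwd→64 fwd↓7
  step 3 · PE0,1: acc=74; fwd→74 fwd↓2
  step 3 · PE1,0: acc=63; fwd→63 fwd↓7
  step 3 · PE1,1: acc=52; fwd→52 fwd↓4

PE[1][1].acc = 52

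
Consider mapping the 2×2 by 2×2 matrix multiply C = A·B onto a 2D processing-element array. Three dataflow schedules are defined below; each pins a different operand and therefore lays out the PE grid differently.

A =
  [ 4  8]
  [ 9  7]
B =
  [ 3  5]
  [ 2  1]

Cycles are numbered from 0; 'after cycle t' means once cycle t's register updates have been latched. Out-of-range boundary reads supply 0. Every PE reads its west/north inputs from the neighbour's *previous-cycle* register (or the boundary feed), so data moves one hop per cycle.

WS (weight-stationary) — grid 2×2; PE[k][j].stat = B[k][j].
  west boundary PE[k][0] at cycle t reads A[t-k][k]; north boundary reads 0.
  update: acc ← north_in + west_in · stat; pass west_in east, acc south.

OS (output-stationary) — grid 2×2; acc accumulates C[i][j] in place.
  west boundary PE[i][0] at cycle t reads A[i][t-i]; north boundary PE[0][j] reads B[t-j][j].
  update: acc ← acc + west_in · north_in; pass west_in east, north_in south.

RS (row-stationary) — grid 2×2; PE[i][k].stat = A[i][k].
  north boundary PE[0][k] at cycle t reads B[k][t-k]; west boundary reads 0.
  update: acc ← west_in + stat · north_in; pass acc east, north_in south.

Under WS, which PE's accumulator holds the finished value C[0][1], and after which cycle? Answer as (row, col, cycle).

(row, col, cycle) = (1, 1, 2)

WS: C[0][1] accumulates in PE[1][1]:
  step 0 · PE1,1: acc=0; fwd→0 fwd↓0
  step 1 · PE1,1: acc=0; fwd→0 fwd↓0
  step 2 · PE1,1: acc=28; fwd→8 fwd↓28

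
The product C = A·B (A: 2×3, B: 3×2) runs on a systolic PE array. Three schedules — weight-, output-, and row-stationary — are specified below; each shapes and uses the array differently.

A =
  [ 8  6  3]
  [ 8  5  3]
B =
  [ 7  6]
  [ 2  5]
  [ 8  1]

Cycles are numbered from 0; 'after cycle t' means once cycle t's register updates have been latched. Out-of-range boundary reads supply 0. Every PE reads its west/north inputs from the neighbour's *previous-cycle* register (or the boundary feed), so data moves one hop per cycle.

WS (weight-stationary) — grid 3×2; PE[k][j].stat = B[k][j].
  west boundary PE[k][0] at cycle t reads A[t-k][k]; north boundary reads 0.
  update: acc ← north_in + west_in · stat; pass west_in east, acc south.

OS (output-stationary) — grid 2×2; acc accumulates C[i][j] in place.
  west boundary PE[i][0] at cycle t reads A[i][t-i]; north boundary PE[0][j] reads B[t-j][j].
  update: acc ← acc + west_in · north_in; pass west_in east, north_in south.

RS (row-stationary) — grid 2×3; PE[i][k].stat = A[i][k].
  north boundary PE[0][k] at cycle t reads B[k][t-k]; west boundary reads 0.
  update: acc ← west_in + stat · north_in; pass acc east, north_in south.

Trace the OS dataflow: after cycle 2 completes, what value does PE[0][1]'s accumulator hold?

PE[0][1].acc = 78

Tracing OS — 2×2 array, target PE[0][1]:
  0: (0,0).acc=56  regs=<8,7>
  0: (0,1).acc=0  regs=<0,0>
  1: (0,0).acc=68  regs=<6,2>
  1: (0,1).acc=48  regs=<8,6>
  2: (0,0).acc=92  regs=<3,8>
  2: (0,1).acc=78  regs=<6,5>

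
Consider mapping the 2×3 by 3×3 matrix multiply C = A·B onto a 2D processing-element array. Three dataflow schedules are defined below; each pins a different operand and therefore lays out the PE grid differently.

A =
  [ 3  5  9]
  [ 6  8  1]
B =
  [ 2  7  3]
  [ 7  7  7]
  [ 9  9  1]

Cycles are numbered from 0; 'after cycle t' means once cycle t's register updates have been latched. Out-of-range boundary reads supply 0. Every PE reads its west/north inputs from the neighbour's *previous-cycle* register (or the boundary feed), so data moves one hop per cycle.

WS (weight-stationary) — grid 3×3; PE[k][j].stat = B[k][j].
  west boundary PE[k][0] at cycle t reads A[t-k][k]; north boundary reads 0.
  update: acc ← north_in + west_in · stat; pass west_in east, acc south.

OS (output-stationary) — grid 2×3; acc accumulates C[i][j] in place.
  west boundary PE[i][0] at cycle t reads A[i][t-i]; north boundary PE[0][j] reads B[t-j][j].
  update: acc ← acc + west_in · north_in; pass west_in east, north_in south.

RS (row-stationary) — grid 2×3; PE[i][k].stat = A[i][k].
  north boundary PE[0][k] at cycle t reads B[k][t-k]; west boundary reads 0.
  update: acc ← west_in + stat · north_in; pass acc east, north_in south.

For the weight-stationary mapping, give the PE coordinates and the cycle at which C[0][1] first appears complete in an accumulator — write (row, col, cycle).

WS — PE[2][1] is where C[0][1] collects:
  t=0 PE[2][1]: acc=0 h=0 v=0
  t=1 PE[2][1]: acc=0 h=0 v=0
  t=2 PE[2][1]: acc=0 h=0 v=0
  t=3 PE[2][1]: acc=137 h=9 v=137

(row, col, cycle) = (2, 1, 3)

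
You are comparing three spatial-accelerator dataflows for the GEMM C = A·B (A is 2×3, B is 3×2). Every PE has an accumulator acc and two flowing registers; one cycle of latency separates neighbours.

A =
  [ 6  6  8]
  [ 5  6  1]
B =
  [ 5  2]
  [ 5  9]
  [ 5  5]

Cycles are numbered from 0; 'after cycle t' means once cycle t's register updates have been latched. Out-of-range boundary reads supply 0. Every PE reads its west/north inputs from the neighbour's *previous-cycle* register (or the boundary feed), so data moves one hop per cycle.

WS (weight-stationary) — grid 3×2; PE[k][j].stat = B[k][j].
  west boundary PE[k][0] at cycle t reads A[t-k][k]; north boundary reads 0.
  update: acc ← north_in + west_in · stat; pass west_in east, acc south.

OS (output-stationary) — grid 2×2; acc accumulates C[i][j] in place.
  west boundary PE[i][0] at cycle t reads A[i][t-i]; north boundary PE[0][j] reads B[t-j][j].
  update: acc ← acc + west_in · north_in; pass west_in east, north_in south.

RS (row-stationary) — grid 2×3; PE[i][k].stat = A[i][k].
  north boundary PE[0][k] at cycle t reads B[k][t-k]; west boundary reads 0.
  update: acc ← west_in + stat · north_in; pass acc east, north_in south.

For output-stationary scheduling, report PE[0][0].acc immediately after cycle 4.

PE[0][0].acc = 100

Tracing OS — 2×2 array, target PE[0][0]:
  t=0 PE[0][0]: acc=30 h=6 v=5
  t=1 PE[0][0]: acc=60 h=6 v=5
  t=2 PE[0][0]: acc=100 h=8 v=5
  t=3 PE[0][0]: acc=100 h=0 v=0
  t=4 PE[0][0]: acc=100 h=0 v=0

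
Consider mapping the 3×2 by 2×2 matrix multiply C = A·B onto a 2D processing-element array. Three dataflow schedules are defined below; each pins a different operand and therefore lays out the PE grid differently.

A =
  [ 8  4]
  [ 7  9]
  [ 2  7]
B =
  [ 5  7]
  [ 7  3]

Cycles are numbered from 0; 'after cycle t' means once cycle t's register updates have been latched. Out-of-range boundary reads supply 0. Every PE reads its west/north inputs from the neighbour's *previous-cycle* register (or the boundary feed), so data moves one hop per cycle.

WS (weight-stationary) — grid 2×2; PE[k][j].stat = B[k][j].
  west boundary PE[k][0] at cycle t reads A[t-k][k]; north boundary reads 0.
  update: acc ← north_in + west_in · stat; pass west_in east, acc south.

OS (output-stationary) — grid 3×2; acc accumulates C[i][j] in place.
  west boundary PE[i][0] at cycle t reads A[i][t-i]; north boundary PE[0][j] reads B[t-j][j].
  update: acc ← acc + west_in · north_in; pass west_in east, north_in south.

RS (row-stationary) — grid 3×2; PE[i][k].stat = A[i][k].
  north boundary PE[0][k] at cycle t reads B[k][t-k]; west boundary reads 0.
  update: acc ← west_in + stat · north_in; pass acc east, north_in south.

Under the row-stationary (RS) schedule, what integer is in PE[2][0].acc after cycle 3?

PE[2][0].acc = 14

RS (3×2). Following PE[2][0] plus its west/north inputs:
  [0] (1,0) acc=0 (h:0 v:0)
  [0] (2,0) acc=0 (h:0 v:0)
  [1] (1,0) acc=35 (h:35 v:5)
  [1] (2,0) acc=0 (h:0 v:0)
  [2] (1,0) acc=49 (h:49 v:7)
  [2] (2,0) acc=10 (h:10 v:5)
  [3] (1,0) acc=0 (h:0 v:0)
  [3] (2,0) acc=14 (h:14 v:7)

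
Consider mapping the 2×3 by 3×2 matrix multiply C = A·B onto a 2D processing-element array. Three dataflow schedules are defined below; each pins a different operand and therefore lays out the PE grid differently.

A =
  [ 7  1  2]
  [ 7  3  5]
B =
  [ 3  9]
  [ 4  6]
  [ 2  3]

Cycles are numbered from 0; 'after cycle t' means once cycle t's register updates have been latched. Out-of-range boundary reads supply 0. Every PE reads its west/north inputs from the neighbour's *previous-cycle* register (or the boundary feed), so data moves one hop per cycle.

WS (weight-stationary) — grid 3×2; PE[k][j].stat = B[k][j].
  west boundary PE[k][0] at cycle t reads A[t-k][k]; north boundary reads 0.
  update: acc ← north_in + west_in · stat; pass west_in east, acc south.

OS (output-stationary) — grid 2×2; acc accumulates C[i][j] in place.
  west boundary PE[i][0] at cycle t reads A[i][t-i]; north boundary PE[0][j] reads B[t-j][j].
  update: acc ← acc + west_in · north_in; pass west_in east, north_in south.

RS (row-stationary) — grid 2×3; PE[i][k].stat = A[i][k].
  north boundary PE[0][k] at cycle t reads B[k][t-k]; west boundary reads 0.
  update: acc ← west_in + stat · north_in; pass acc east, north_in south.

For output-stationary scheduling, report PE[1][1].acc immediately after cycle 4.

PE[1][1].acc = 96

OS 2×2: PE[1][1] cycle-by-cycle (with neighbour feeds):
  [0] (0,1) acc=0 (h:0 v:0)
  [0] (1,0) acc=0 (h:0 v:0)
  [0] (1,1) acc=0 (h:0 v:0)
  [1] (0,1) acc=63 (h:7 v:9)
  [1] (1,0) acc=21 (h:7 v:3)
  [1] (1,1) acc=0 (h:0 v:0)
  [2] (0,1) acc=69 (h:1 v:6)
  [2] (1,0) acc=33 (h:3 v:4)
  [2] (1,1) acc=63 (h:7 v:9)
  [3] (0,1) acc=75 (h:2 v:3)
  [3] (1,0) acc=43 (h:5 v:2)
  [3] (1,1) acc=81 (h:3 v:6)
  [4] (0,1) acc=75 (h:0 v:0)
  [4] (1,0) acc=43 (h:0 v:0)
  [4] (1,1) acc=96 (h:5 v:3)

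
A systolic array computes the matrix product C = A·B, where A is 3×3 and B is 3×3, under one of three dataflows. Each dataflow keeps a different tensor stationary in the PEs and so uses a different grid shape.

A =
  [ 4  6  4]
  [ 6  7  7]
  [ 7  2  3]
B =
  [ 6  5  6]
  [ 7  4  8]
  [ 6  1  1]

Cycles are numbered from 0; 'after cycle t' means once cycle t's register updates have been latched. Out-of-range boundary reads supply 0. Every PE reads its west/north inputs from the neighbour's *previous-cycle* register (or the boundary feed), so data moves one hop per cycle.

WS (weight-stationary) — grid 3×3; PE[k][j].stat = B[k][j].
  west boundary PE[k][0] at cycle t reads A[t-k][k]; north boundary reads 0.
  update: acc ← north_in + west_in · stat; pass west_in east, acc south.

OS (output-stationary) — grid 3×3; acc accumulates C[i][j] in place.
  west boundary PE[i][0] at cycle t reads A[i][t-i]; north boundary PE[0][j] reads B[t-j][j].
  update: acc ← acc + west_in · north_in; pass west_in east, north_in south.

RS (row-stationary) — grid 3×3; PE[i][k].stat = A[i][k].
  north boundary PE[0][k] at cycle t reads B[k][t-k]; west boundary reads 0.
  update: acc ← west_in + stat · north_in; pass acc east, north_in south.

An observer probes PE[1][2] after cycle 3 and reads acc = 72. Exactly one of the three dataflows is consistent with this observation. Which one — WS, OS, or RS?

WS [3×3] PE[1][2] across cycles:
  step 0 · PE1,2: acc=0; fwd→0 fwd↓0
  step 1 · PE1,2: acc=0; fwd→0 fwd↓0
  step 2 · PE1,2: acc=0; fwd→0 fwd↓0
  step 3 · PE1,2: acc=72; fwd→6 fwd↓72
OS [3×3] PE[1][2] across cycles:
  step 0 · PE1,2: acc=0; fwd→0 fwd↓0
  step 1 · PE1,2: acc=0; fwd→0 fwd↓0
  step 2 · PE1,2: acc=0; fwd→0 fwd↓0
  step 3 · PE1,2: acc=36; fwd→6 fwd↓6
RS [3×3] PE[1][2] across cycles:
  step 0 · PE1,2: acc=0; fwd→0 fwd↓0
  step 1 · PE1,2: acc=0; fwd→0 fwd↓0
  step 2 · PE1,2: acc=0; fwd→0 fwd↓0
  step 3 · PE1,2: acc=127; fwd→127 fwd↓6

dataflow = WS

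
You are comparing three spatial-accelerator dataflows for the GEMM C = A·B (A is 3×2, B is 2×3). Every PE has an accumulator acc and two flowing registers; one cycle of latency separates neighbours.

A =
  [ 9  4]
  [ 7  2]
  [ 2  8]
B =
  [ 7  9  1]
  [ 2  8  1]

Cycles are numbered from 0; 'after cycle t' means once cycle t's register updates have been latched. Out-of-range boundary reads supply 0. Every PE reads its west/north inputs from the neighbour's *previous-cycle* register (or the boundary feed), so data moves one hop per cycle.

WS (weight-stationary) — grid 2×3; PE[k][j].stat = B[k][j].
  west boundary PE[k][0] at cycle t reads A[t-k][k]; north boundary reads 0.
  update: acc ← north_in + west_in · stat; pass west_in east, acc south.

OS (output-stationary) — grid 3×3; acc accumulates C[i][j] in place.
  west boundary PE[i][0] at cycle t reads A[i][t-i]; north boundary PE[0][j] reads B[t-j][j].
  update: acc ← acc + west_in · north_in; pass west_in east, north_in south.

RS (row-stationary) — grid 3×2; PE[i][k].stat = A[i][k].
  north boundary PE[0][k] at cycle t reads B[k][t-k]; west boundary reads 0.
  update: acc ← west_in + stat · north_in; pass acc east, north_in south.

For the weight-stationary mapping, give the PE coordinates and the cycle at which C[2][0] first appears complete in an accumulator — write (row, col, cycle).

WS: C[2][0] accumulates in PE[1][0]:
  c0 r1c0: 0 / 0 / 0
  c1 r1c0: 71 / 4 / 71
  c2 r1c0: 53 / 2 / 53
  c3 r1c0: 30 / 8 / 30

(row, col, cycle) = (1, 0, 3)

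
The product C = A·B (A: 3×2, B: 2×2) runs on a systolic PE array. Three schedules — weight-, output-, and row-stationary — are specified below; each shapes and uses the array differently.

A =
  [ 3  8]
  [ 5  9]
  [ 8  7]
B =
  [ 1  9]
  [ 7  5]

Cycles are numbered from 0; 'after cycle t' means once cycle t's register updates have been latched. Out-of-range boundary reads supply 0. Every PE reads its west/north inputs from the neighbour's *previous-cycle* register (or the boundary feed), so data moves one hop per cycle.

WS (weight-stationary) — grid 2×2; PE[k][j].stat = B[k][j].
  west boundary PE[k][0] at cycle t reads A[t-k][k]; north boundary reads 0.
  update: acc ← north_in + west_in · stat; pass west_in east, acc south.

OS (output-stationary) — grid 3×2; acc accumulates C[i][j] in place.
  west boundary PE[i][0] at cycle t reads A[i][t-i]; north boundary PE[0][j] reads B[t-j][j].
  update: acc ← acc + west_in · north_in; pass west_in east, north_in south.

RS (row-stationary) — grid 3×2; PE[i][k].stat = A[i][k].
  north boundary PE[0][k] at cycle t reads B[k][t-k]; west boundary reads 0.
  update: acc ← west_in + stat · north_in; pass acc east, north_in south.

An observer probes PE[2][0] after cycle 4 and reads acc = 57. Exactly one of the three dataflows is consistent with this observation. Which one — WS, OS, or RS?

WS: PE[2][0] is outside its 2×2 grid.
OS (3×2 grid), PE[2][0]:
  @0  [2,0]  acc 0  |  →0  ↓0
  @1  [2,0]  acc 0  |  →0  ↓0
  @2  [2,0]  acc 8  |  →8  ↓1
  @3  [2,0]  acc 57  |  →7  ↓7
  @4  [2,0]  acc 57  |  →0  ↓0
RS (3×2 grid), PE[2][0]:
  @0  [2,0]  acc 0  |  →0  ↓0
  @1  [2,0]  acc 0  |  →0  ↓0
  @2  [2,0]  acc 8  |  →8  ↓1
  @3  [2,0]  acc 72  |  →72  ↓9
  @4  [2,0]  acc 0  |  →0  ↓0

dataflow = OS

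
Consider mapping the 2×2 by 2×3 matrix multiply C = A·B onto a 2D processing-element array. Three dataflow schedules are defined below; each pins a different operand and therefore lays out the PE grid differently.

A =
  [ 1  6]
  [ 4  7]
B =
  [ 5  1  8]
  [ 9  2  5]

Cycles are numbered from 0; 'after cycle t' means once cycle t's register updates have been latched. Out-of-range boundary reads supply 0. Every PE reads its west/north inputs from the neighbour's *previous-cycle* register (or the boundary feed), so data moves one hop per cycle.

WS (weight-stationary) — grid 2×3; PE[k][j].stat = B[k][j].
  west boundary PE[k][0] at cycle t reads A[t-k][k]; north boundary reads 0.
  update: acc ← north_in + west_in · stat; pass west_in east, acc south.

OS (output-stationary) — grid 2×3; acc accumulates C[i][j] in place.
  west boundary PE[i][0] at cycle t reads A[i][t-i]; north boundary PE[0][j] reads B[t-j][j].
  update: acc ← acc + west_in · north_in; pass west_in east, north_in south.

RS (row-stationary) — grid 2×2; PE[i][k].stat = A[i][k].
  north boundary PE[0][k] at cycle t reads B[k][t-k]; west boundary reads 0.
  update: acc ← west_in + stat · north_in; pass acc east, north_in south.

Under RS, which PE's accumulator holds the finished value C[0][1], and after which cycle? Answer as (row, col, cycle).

(row, col, cycle) = (0, 1, 2)

RS — PE[0][1] is where C[0][1] collects:
  t=0 PE[0][1]: acc=0 h=0 v=0
  t=1 PE[0][1]: acc=59 h=59 v=9
  t=2 PE[0][1]: acc=13 h=13 v=2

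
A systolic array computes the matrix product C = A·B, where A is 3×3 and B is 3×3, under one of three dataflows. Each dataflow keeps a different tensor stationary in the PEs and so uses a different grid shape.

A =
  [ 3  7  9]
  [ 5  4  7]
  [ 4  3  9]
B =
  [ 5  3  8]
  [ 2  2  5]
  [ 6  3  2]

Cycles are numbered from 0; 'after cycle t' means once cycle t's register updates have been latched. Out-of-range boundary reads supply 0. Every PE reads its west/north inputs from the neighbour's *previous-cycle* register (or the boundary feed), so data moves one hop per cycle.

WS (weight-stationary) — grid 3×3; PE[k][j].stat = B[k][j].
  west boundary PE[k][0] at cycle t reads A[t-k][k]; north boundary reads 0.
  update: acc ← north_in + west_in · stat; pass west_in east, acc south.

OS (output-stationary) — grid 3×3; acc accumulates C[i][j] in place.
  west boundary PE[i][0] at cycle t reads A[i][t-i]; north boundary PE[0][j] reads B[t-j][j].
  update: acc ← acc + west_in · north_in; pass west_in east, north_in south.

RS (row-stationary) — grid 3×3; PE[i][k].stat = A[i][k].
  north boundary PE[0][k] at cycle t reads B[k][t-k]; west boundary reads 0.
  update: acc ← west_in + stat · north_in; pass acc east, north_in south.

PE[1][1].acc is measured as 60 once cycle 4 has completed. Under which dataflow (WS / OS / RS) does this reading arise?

WS (3×3 grid), PE[1][1]:
  t=0 PE[1][1]: acc=0 h=0 v=0
  t=1 PE[1][1]: acc=0 h=0 v=0
  t=2 PE[1][1]: acc=23 h=7 v=23
  t=3 PE[1][1]: acc=23 h=4 v=23
  t=4 PE[1][1]: acc=18 h=3 v=18
OS (3×3 grid), PE[1][1]:
  t=0 PE[1][1]: acc=0 h=0 v=0
  t=1 PE[1][1]: acc=0 h=0 v=0
  t=2 PE[1][1]: acc=15 h=5 v=3
  t=3 PE[1][1]: acc=23 h=4 v=2
  t=4 PE[1][1]: acc=44 h=7 v=3
RS (3×3 grid), PE[1][1]:
  t=0 PE[1][1]: acc=0 h=0 v=0
  t=1 PE[1][1]: acc=0 h=0 v=0
  t=2 PE[1][1]: acc=33 h=33 v=2
  t=3 PE[1][1]: acc=23 h=23 v=2
  t=4 PE[1][1]: acc=60 h=60 v=5

dataflow = RS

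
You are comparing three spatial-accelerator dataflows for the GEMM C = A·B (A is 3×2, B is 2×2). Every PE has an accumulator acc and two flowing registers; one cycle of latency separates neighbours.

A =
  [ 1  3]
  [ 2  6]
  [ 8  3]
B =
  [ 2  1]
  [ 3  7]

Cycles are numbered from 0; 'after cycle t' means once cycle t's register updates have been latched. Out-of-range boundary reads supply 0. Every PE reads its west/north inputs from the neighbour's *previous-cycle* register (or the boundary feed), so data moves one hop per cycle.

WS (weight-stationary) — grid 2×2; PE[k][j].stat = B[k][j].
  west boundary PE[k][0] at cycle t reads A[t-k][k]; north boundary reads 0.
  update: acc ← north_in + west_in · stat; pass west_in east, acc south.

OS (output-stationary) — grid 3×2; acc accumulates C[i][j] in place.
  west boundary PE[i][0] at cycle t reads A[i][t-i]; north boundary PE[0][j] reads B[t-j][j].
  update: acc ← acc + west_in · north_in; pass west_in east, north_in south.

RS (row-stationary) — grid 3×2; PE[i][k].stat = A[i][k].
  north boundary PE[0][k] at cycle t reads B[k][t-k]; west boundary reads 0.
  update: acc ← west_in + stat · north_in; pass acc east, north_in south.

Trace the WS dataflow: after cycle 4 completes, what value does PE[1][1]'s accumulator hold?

WS 2×2: PE[1][1] cycle-by-cycle (with neighbour feeds):
  [0] (0,1) acc=0 (h:0 v:0)
  [0] (1,0) acc=0 (h:0 v:0)
  [0] (1,1) acc=0 (h:0 v:0)
  [1] (0,1) acc=1 (h:1 v:1)
  [1] (1,0) acc=11 (h:3 v:11)
  [1] (1,1) acc=0 (h:0 v:0)
  [2] (0,1) acc=2 (h:2 v:2)
  [2] (1,0) acc=22 (h:6 v:22)
  [2] (1,1) acc=22 (h:3 v:22)
  [3] (0,1) acc=8 (h:8 v:8)
  [3] (1,0) acc=25 (h:3 v:25)
  [3] (1,1) acc=44 (h:6 v:44)
  [4] (0,1) acc=0 (h:0 v:0)
  [4] (1,0) acc=0 (h:0 v:0)
  [4] (1,1) acc=29 (h:3 v:29)

PE[1][1].acc = 29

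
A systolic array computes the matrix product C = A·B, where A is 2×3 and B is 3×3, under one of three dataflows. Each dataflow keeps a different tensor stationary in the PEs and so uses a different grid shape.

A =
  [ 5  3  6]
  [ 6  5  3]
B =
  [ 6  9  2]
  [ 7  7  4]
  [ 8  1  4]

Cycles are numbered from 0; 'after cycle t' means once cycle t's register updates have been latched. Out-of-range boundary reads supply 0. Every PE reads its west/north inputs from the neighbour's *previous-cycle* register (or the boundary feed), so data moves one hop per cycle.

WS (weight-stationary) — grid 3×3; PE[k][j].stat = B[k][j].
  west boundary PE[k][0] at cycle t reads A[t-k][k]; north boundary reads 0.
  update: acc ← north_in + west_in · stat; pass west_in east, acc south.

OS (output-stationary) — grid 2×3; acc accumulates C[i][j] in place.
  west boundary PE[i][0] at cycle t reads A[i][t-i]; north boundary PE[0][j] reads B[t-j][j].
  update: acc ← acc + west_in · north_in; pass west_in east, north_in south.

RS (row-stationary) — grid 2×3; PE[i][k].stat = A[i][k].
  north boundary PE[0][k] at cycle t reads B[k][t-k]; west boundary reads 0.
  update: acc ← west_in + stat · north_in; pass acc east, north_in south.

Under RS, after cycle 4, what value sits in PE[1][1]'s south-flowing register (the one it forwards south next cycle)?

RS 2×3: PE[1][1] cycle-by-cycle (with neighbour feeds):
  [0] (0,1) acc=0 (h:0 v:0)
  [0] (1,0) acc=0 (h:0 v:0)
  [0] (1,1) acc=0 (h:0 v:0)
  [1] (0,1) acc=51 (h:51 v:7)
  [1] (1,0) acc=36 (h:36 v:6)
  [1] (1,1) acc=0 (h:0 v:0)
  [2] (0,1) acc=66 (h:66 v:7)
  [2] (1,0) acc=54 (h:54 v:9)
  [2] (1,1) acc=71 (h:71 v:7)
  [3] (0,1) acc=22 (h:22 v:4)
  [3] (1,0) acc=12 (h:12 v:2)
  [3] (1,1) acc=89 (h:89 v:7)
  [4] (0,1) acc=0 (h:0 v:0)
  [4] (1,0) acc=0 (h:0 v:0)
  [4] (1,1) acc=32 (h:32 v:4)

register = 4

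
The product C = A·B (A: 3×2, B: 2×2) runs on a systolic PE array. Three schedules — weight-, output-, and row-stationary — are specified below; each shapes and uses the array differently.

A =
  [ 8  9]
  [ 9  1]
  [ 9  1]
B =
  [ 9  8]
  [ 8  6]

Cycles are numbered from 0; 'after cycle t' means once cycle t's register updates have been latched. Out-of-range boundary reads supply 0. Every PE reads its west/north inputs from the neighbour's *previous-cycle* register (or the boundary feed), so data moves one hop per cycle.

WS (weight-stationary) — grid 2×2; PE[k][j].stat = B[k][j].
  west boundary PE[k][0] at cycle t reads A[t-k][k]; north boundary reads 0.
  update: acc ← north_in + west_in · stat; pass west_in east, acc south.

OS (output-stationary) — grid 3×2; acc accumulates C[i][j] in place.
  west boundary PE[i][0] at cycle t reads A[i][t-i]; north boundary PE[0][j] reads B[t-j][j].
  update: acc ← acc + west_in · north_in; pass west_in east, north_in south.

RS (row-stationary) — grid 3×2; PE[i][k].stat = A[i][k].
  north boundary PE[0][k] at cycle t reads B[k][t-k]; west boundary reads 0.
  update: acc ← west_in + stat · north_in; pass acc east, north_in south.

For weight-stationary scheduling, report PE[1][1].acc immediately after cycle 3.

Tracing WS — 2×2 array, target PE[1][1]:
  after 0 — PE[0][1] acc=0, pass-E 0, pass-S 0
  after 0 — PE[1][0] acc=0, pass-E 0, pass-S 0
  after 0 — PE[1][1] acc=0, pass-E 0, pass-S 0
  after 1 — PE[0][1] acc=64, pass-E 8, pass-S 64
  after 1 — PE[1][0] acc=144, pass-E 9, pass-S 144
  after 1 — PE[1][1] acc=0, pass-E 0, pass-S 0
  after 2 — PE[0][1] acc=72, pass-E 9, pass-S 72
  after 2 — PE[1][0] acc=89, pass-E 1, pass-S 89
  after 2 — PE[1][1] acc=118, pass-E 9, pass-S 118
  after 3 — PE[0][1] acc=72, pass-E 9, pass-S 72
  after 3 — PE[1][0] acc=89, pass-E 1, pass-S 89
  after 3 — PE[1][1] acc=78, pass-E 1, pass-S 78

PE[1][1].acc = 78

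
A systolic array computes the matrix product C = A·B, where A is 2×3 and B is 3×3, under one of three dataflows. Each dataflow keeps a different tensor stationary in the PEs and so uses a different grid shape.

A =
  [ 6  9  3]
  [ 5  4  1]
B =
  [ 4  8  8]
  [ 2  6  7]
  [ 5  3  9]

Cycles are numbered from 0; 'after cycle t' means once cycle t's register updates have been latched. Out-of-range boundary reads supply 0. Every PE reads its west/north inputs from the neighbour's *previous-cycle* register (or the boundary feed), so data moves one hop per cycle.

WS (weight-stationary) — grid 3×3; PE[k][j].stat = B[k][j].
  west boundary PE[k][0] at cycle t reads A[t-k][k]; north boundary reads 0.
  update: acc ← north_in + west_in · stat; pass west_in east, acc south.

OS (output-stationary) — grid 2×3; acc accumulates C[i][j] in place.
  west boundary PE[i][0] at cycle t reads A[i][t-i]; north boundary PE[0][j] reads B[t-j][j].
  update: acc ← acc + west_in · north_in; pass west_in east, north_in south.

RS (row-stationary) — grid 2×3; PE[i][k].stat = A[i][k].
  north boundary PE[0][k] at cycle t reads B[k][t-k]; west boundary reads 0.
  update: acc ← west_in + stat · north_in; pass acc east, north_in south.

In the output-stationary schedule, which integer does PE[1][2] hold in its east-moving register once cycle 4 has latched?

register = 4

OS on a 2×3 grid — tracing PE[1][2] and its feeders:
  0: (0,2).acc=0  regs=<0,0>
  0: (1,1).acc=0  regs=<0,0>
  0: (1,2).acc=0  regs=<0,0>
  1: (0,2).acc=0  regs=<0,0>
  1: (1,1).acc=0  regs=<0,0>
  1: (1,2).acc=0  regs=<0,0>
  2: (0,2).acc=48  regs=<6,8>
  2: (1,1).acc=40  regs=<5,8>
  2: (1,2).acc=0  regs=<0,0>
  3: (0,2).acc=111  regs=<9,7>
  3: (1,1).acc=64  regs=<4,6>
  3: (1,2).acc=40  regs=<5,8>
  4: (0,2).acc=138  regs=<3,9>
  4: (1,1).acc=67  regs=<1,3>
  4: (1,2).acc=68  regs=<4,7>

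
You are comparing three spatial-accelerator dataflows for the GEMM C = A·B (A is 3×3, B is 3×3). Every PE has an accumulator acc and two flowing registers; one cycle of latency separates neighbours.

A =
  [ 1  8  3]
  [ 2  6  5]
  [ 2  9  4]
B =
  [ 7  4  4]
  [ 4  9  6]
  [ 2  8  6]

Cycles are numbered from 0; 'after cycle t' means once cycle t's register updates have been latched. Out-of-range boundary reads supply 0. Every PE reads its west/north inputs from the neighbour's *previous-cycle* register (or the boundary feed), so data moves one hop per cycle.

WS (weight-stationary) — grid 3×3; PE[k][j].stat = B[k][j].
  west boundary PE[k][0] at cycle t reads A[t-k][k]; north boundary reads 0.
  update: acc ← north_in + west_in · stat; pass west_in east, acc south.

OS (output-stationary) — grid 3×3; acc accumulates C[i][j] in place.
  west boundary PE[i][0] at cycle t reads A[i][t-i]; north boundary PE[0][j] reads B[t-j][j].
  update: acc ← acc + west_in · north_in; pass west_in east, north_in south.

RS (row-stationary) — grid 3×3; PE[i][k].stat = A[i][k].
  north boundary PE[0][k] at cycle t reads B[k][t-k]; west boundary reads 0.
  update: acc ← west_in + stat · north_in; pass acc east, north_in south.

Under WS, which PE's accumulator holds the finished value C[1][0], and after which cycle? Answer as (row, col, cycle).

(row, col, cycle) = (2, 0, 3)

WS: C[1][0] accumulates in PE[2][0]:
  c0 r2c0: 0 / 0 / 0
  c1 r2c0: 0 / 0 / 0
  c2 r2c0: 45 / 3 / 45
  c3 r2c0: 48 / 5 / 48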